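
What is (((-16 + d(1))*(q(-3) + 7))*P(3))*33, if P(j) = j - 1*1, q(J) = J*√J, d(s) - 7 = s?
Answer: -3696 + 1584*I*√3 ≈ -3696.0 + 2743.6*I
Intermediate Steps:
d(s) = 7 + s
q(J) = J^(3/2)
P(j) = -1 + j (P(j) = j - 1 = -1 + j)
(((-16 + d(1))*(q(-3) + 7))*P(3))*33 = (((-16 + (7 + 1))*((-3)^(3/2) + 7))*(-1 + 3))*33 = (((-16 + 8)*(-3*I*√3 + 7))*2)*33 = (-8*(7 - 3*I*√3)*2)*33 = ((-56 + 24*I*√3)*2)*33 = (-112 + 48*I*√3)*33 = -3696 + 1584*I*√3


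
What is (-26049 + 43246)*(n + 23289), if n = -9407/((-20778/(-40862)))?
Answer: 855636803788/10389 ≈ 8.2360e+7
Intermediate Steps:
n = -192194417/10389 (n = -9407/((-20778*(-1/40862))) = -9407/10389/20431 = -9407*20431/10389 = -192194417/10389 ≈ -18500.)
(-26049 + 43246)*(n + 23289) = (-26049 + 43246)*(-192194417/10389 + 23289) = 17197*(49755004/10389) = 855636803788/10389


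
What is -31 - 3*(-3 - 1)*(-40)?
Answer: -511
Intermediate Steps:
-31 - 3*(-3 - 1)*(-40) = -31 - 3*(-4)*(-40) = -31 + 12*(-40) = -31 - 480 = -511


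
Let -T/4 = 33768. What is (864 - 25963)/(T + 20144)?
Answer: 25099/114928 ≈ 0.21839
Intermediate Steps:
T = -135072 (T = -4*33768 = -135072)
(864 - 25963)/(T + 20144) = (864 - 25963)/(-135072 + 20144) = -25099/(-114928) = -25099*(-1/114928) = 25099/114928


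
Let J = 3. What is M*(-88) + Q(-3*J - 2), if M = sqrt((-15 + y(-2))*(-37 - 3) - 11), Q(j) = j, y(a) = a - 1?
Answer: -11 - 88*sqrt(709) ≈ -2354.2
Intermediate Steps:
y(a) = -1 + a
M = sqrt(709) (M = sqrt((-15 + (-1 - 2))*(-37 - 3) - 11) = sqrt((-15 - 3)*(-40) - 11) = sqrt(-18*(-40) - 11) = sqrt(720 - 11) = sqrt(709) ≈ 26.627)
M*(-88) + Q(-3*J - 2) = sqrt(709)*(-88) + (-3*3 - 2) = -88*sqrt(709) + (-9 - 2) = -88*sqrt(709) - 11 = -11 - 88*sqrt(709)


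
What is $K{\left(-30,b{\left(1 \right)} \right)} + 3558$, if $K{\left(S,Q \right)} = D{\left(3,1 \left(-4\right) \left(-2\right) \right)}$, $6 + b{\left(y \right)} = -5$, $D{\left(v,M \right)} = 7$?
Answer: $3565$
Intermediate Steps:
$b{\left(y \right)} = -11$ ($b{\left(y \right)} = -6 - 5 = -11$)
$K{\left(S,Q \right)} = 7$
$K{\left(-30,b{\left(1 \right)} \right)} + 3558 = 7 + 3558 = 3565$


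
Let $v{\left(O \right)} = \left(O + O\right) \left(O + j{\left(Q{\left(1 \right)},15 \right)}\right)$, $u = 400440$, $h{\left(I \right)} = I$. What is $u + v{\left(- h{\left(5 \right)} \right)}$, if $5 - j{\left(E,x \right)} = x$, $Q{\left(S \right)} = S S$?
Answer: $400590$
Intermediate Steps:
$Q{\left(S \right)} = S^{2}$
$j{\left(E,x \right)} = 5 - x$
$v{\left(O \right)} = 2 O \left(-10 + O\right)$ ($v{\left(O \right)} = \left(O + O\right) \left(O + \left(5 - 15\right)\right) = 2 O \left(O + \left(5 - 15\right)\right) = 2 O \left(O - 10\right) = 2 O \left(-10 + O\right)$)
$u + v{\left(- h{\left(5 \right)} \right)} = 400440 + 2 \left(\left(-1\right) 5\right) \left(-10 - 5\right) = 400440 + 2 \left(-5\right) \left(-10 - 5\right) = 400440 + 2 \left(-5\right) \left(-15\right) = 400440 + 150 = 400590$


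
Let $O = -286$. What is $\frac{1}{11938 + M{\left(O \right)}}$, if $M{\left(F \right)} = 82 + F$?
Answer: $\frac{1}{11734} \approx 8.5222 \cdot 10^{-5}$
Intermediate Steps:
$\frac{1}{11938 + M{\left(O \right)}} = \frac{1}{11938 + \left(82 - 286\right)} = \frac{1}{11938 - 204} = \frac{1}{11734}$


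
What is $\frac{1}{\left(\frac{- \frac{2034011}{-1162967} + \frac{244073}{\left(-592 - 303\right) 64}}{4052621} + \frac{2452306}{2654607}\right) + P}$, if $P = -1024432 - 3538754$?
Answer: $- \frac{716649210221627810262720}{3270202980959677612621081054337} \approx -2.1915 \cdot 10^{-7}$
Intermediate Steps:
$P = -4563186$
$\frac{1}{\left(\frac{- \frac{2034011}{-1162967} + \frac{244073}{\left(-592 - 303\right) 64}}{4052621} + \frac{2452306}{2654607}\right) + P} = \frac{1}{\left(\frac{- \frac{2034011}{-1162967} + \frac{244073}{\left(-592 - 303\right) 64}}{4052621} + \frac{2452306}{2654607}\right) - 4563186} = \frac{1}{\left(\left(\left(-2034011\right) \left(- \frac{1}{1162967}\right) + \frac{244073}{\left(-895\right) 64}\right) \frac{1}{4052621} + 2452306 \cdot \frac{1}{2654607}\right) - 4563186} = \frac{1}{\left(\left(\frac{2034011}{1162967} + \frac{244073}{-57280}\right) \frac{1}{4052621} + \frac{2452306}{2654607}\right) - 4563186} = \frac{1}{\left(\left(\frac{2034011}{1162967} + 244073 \left(- \frac{1}{57280}\right)\right) \frac{1}{4052621} + \frac{2452306}{2654607}\right) - 4563186} = \frac{1}{\left(\left(\frac{2034011}{1162967} - \frac{244073}{57280}\right) \frac{1}{4052621} + \frac{2452306}{2654607}\right) - 4563186} = \frac{1}{\left(\left(- \frac{167340694511}{66614749760}\right) \frac{1}{4052621} + \frac{2452306}{2654607}\right) - 4563186} = \frac{1}{\left(- \frac{167340694511}{269964333787120960} + \frac{2452306}{2654607}\right) - 4563186} = \frac{1}{\frac{662034711308380419171583}{716649210221627810262720} - 4563186} = \frac{1}{- \frac{3270202980959677612621081054337}{716649210221627810262720}} = - \frac{716649210221627810262720}{3270202980959677612621081054337}$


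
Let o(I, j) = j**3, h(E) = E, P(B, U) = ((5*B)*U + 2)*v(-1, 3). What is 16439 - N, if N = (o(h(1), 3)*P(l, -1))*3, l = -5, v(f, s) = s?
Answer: 9878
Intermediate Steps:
P(B, U) = 6 + 15*B*U (P(B, U) = ((5*B)*U + 2)*3 = (5*B*U + 2)*3 = (2 + 5*B*U)*3 = 6 + 15*B*U)
N = 6561 (N = (3**3*(6 + 15*(-5)*(-1)))*3 = (27*(6 + 75))*3 = (27*81)*3 = 2187*3 = 6561)
16439 - N = 16439 - 1*6561 = 16439 - 6561 = 9878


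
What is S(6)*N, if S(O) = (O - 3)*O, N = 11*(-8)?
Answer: -1584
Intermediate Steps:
N = -88
S(O) = O*(-3 + O) (S(O) = (-3 + O)*O = O*(-3 + O))
S(6)*N = (6*(-3 + 6))*(-88) = (6*3)*(-88) = 18*(-88) = -1584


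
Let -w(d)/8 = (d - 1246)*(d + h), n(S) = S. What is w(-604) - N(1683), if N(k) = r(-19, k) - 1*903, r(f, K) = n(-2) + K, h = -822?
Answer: -21105578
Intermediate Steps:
r(f, K) = -2 + K
w(d) = -8*(-1246 + d)*(-822 + d) (w(d) = -8*(d - 1246)*(d - 822) = -8*(-1246 + d)*(-822 + d))
N(k) = -905 + k (N(k) = (-2 + k) - 1*903 = (-2 + k) - 903 = -905 + k)
w(-604) - N(1683) = (-8193696 - 8*(-604)**2 + 16544*(-604)) - (-905 + 1683) = (-8193696 - 8*364816 - 9992576) - 1*778 = (-8193696 - 2918528 - 9992576) - 778 = -21104800 - 778 = -21105578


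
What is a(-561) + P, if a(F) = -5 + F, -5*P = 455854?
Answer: -458684/5 ≈ -91737.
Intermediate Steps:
P = -455854/5 (P = -⅕*455854 = -455854/5 ≈ -91171.)
a(-561) + P = (-5 - 561) - 455854/5 = -566 - 455854/5 = -458684/5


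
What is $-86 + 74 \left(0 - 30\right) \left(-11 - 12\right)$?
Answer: $50974$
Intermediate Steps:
$-86 + 74 \left(0 - 30\right) \left(-11 - 12\right) = -86 + 74 \left(\left(-30\right) \left(-23\right)\right) = -86 + 74 \cdot 690 = -86 + 51060 = 50974$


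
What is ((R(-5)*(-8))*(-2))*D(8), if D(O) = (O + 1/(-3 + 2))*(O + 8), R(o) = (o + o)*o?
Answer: 89600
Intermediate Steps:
R(o) = 2*o² (R(o) = (2*o)*o = 2*o²)
D(O) = (-1 + O)*(8 + O) (D(O) = (O + 1/(-1))*(8 + O) = (O - 1)*(8 + O) = (-1 + O)*(8 + O))
((R(-5)*(-8))*(-2))*D(8) = (((2*(-5)²)*(-8))*(-2))*(-8 + 8² + 7*8) = (((2*25)*(-8))*(-2))*(-8 + 64 + 56) = ((50*(-8))*(-2))*112 = -400*(-2)*112 = 800*112 = 89600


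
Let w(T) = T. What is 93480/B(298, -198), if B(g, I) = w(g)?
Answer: 46740/149 ≈ 313.69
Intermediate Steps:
B(g, I) = g
93480/B(298, -198) = 93480/298 = 93480*(1/298) = 46740/149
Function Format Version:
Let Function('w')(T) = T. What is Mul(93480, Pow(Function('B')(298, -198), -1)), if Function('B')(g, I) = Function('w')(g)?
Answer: Rational(46740, 149) ≈ 313.69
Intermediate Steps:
Function('B')(g, I) = g
Mul(93480, Pow(Function('B')(298, -198), -1)) = Mul(93480, Pow(298, -1)) = Mul(93480, Rational(1, 298)) = Rational(46740, 149)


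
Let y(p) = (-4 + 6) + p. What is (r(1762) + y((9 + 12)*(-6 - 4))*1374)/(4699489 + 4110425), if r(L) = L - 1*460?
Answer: -47415/1468319 ≈ -0.032292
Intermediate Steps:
y(p) = 2 + p
r(L) = -460 + L (r(L) = L - 460 = -460 + L)
(r(1762) + y((9 + 12)*(-6 - 4))*1374)/(4699489 + 4110425) = ((-460 + 1762) + (2 + (9 + 12)*(-6 - 4))*1374)/(4699489 + 4110425) = (1302 + (2 + 21*(-10))*1374)/8809914 = (1302 + (2 - 210)*1374)*(1/8809914) = (1302 - 208*1374)*(1/8809914) = (1302 - 285792)*(1/8809914) = -284490*1/8809914 = -47415/1468319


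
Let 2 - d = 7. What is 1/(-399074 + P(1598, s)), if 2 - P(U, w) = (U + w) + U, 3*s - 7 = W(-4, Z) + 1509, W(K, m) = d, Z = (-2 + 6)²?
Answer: -3/1208315 ≈ -2.4828e-6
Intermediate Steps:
Z = 16 (Z = 4² = 16)
d = -5 (d = 2 - 1*7 = 2 - 7 = -5)
W(K, m) = -5
s = 1511/3 (s = 7/3 + (-5 + 1509)/3 = 7/3 + (⅓)*1504 = 7/3 + 1504/3 = 1511/3 ≈ 503.67)
P(U, w) = 2 - w - 2*U (P(U, w) = 2 - ((U + w) + U) = 2 - (w + 2*U) = 2 + (-w - 2*U) = 2 - w - 2*U)
1/(-399074 + P(1598, s)) = 1/(-399074 + (2 - 1*1511/3 - 2*1598)) = 1/(-399074 + (2 - 1511/3 - 3196)) = 1/(-399074 - 11093/3) = 1/(-1208315/3) = -3/1208315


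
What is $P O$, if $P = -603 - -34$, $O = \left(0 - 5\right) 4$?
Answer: $11380$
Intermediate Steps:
$O = -20$ ($O = \left(-5\right) 4 = -20$)
$P = -569$ ($P = -603 + 34 = -569$)
$P O = \left(-569\right) \left(-20\right) = 11380$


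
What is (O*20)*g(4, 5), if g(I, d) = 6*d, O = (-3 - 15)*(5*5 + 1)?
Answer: -280800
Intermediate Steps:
O = -468 (O = -18*(25 + 1) = -18*26 = -468)
(O*20)*g(4, 5) = (-468*20)*(6*5) = -9360*30 = -280800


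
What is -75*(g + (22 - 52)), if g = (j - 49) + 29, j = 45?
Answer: 375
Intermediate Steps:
g = 25 (g = (45 - 49) + 29 = -4 + 29 = 25)
-75*(g + (22 - 52)) = -75*(25 + (22 - 52)) = -75*(25 - 30) = -75*(-5) = 375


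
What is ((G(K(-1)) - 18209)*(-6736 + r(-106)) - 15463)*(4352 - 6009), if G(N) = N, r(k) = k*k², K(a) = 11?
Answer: -36117091192481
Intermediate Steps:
r(k) = k³
((G(K(-1)) - 18209)*(-6736 + r(-106)) - 15463)*(4352 - 6009) = ((11 - 18209)*(-6736 + (-106)³) - 15463)*(4352 - 6009) = (-18198*(-6736 - 1191016) - 15463)*(-1657) = (-18198*(-1197752) - 15463)*(-1657) = (21796690896 - 15463)*(-1657) = 21796675433*(-1657) = -36117091192481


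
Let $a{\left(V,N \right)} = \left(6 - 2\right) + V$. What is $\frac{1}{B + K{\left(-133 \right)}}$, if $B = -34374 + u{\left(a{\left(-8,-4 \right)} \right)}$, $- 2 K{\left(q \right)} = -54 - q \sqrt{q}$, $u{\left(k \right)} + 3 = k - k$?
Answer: $- \frac{137400}{4722042637} + \frac{266 i \sqrt{133}}{4722042637} \approx -2.9098 \cdot 10^{-5} + 6.4965 \cdot 10^{-7} i$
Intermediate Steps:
$a{\left(V,N \right)} = 4 + V$
$u{\left(k \right)} = -3$ ($u{\left(k \right)} = -3 + \left(k - k\right) = -3 + 0 = -3$)
$K{\left(q \right)} = 27 + \frac{q^{\frac{3}{2}}}{2}$ ($K{\left(q \right)} = - \frac{-54 - q \sqrt{q}}{2} = - \frac{-54 - q^{\frac{3}{2}}}{2} = 27 + \frac{q^{\frac{3}{2}}}{2}$)
$B = -34377$ ($B = -34374 - 3 = -34377$)
$\frac{1}{B + K{\left(-133 \right)}} = \frac{1}{-34377 + \left(27 + \frac{\left(-133\right)^{\frac{3}{2}}}{2}\right)} = \frac{1}{-34377 + \left(27 + \frac{\left(-133\right) i \sqrt{133}}{2}\right)} = \frac{1}{-34377 + \left(27 - \frac{133 i \sqrt{133}}{2}\right)} = \frac{1}{-34350 - \frac{133 i \sqrt{133}}{2}}$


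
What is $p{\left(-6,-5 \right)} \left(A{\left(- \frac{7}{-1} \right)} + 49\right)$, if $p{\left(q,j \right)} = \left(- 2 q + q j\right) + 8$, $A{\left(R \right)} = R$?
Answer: $2800$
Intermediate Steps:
$p{\left(q,j \right)} = 8 - 2 q + j q$ ($p{\left(q,j \right)} = \left(- 2 q + j q\right) + 8 = 8 - 2 q + j q$)
$p{\left(-6,-5 \right)} \left(A{\left(- \frac{7}{-1} \right)} + 49\right) = \left(8 - -12 - -30\right) \left(- \frac{7}{-1} + 49\right) = \left(8 + 12 + 30\right) \left(\left(-7\right) \left(-1\right) + 49\right) = 50 \left(7 + 49\right) = 50 \cdot 56 = 2800$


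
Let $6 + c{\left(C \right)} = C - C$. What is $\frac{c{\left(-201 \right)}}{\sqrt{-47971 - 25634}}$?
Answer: $\frac{2 i \sqrt{73605}}{24535} \approx 0.022116 i$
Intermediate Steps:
$c{\left(C \right)} = -6$ ($c{\left(C \right)} = -6 + \left(C - C\right) = -6 + 0 = -6$)
$\frac{c{\left(-201 \right)}}{\sqrt{-47971 - 25634}} = - \frac{6}{\sqrt{-47971 - 25634}} = - \frac{6}{\sqrt{-73605}} = - \frac{6}{i \sqrt{73605}} = - 6 \left(- \frac{i \sqrt{73605}}{73605}\right) = \frac{2 i \sqrt{73605}}{24535}$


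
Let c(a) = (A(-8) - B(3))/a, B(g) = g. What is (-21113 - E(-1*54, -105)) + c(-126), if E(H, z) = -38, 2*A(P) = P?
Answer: -379349/18 ≈ -21075.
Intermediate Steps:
A(P) = P/2
c(a) = -7/a (c(a) = ((½)*(-8) - 1*3)/a = (-4 - 3)/a = -7/a)
(-21113 - E(-1*54, -105)) + c(-126) = (-21113 - 1*(-38)) - 7/(-126) = (-21113 + 38) - 7*(-1/126) = -21075 + 1/18 = -379349/18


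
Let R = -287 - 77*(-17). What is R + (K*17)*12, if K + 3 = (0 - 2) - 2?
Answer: -406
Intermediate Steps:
K = -7 (K = -3 + ((0 - 2) - 2) = -3 + (-2 - 2) = -3 - 4 = -7)
R = 1022 (R = -287 + 1309 = 1022)
R + (K*17)*12 = 1022 - 7*17*12 = 1022 - 119*12 = 1022 - 1428 = -406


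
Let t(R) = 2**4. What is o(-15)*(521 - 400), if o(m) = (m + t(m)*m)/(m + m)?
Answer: 2057/2 ≈ 1028.5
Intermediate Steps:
t(R) = 16
o(m) = 17/2 (o(m) = (m + 16*m)/(m + m) = (17*m)/((2*m)) = (17*m)*(1/(2*m)) = 17/2)
o(-15)*(521 - 400) = 17*(521 - 400)/2 = (17/2)*121 = 2057/2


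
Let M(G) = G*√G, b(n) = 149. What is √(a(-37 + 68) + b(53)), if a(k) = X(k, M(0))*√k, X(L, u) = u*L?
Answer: √149 ≈ 12.207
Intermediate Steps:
M(G) = G^(3/2)
X(L, u) = L*u
a(k) = 0 (a(k) = (k*0^(3/2))*√k = (k*0)*√k = 0*√k = 0)
√(a(-37 + 68) + b(53)) = √(0 + 149) = √149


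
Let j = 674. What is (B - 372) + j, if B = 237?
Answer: 539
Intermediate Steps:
(B - 372) + j = (237 - 372) + 674 = -135 + 674 = 539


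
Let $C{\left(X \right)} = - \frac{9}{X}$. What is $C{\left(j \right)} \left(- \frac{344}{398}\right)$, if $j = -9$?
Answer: $- \frac{172}{199} \approx -0.86432$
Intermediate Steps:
$C{\left(j \right)} \left(- \frac{344}{398}\right) = - \frac{9}{-9} \left(- \frac{344}{398}\right) = \left(-9\right) \left(- \frac{1}{9}\right) \left(\left(-344\right) \frac{1}{398}\right) = 1 \left(- \frac{172}{199}\right) = - \frac{172}{199}$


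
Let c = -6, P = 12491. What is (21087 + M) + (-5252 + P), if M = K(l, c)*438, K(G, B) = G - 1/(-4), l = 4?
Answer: 60375/2 ≈ 30188.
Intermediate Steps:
K(G, B) = 1/4 + G (K(G, B) = G - 1*(-1/4) = G + 1/4 = 1/4 + G)
M = 3723/2 (M = (1/4 + 4)*438 = (17/4)*438 = 3723/2 ≈ 1861.5)
(21087 + M) + (-5252 + P) = (21087 + 3723/2) + (-5252 + 12491) = 45897/2 + 7239 = 60375/2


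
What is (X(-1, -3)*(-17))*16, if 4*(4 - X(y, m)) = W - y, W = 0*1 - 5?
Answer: -1360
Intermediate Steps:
W = -5 (W = 0 - 5 = -5)
X(y, m) = 21/4 + y/4 (X(y, m) = 4 - (-5 - y)/4 = 4 + (5/4 + y/4) = 21/4 + y/4)
(X(-1, -3)*(-17))*16 = ((21/4 + (¼)*(-1))*(-17))*16 = ((21/4 - ¼)*(-17))*16 = (5*(-17))*16 = -85*16 = -1360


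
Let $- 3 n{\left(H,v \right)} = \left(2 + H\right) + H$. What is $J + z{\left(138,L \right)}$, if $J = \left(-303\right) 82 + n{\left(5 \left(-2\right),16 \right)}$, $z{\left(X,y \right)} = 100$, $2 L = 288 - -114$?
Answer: $-24740$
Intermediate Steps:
$L = 201$ ($L = \frac{288 - -114}{2} = \frac{288 + 114}{2} = \frac{1}{2} \cdot 402 = 201$)
$n{\left(H,v \right)} = - \frac{2}{3} - \frac{2 H}{3}$ ($n{\left(H,v \right)} = - \frac{\left(2 + H\right) + H}{3} = - \frac{2 + 2 H}{3} = - \frac{2}{3} - \frac{2 H}{3}$)
$J = -24840$ ($J = \left(-303\right) 82 - \left(\frac{2}{3} + \frac{2 \cdot 5 \left(-2\right)}{3}\right) = -24846 - -6 = -24846 + \left(- \frac{2}{3} + \frac{20}{3}\right) = -24846 + 6 = -24840$)
$J + z{\left(138,L \right)} = -24840 + 100 = -24740$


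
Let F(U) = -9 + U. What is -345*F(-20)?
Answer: 10005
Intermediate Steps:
-345*F(-20) = -345*(-9 - 20) = -345*(-29) = 10005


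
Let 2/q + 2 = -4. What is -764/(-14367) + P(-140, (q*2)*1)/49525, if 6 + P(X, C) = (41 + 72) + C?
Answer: 13121597/237175225 ≈ 0.055324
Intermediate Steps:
q = -⅓ (q = 2/(-2 - 4) = 2/(-6) = 2*(-⅙) = -⅓ ≈ -0.33333)
P(X, C) = 107 + C (P(X, C) = -6 + ((41 + 72) + C) = -6 + (113 + C) = 107 + C)
-764/(-14367) + P(-140, (q*2)*1)/49525 = -764/(-14367) + (107 - ⅓*2*1)/49525 = -764*(-1/14367) + (107 - ⅔*1)*(1/49525) = 764/14367 + (107 - ⅔)*(1/49525) = 764/14367 + (319/3)*(1/49525) = 764/14367 + 319/148575 = 13121597/237175225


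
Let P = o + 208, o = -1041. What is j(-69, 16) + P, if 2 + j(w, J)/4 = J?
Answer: -777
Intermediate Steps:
j(w, J) = -8 + 4*J
P = -833 (P = -1041 + 208 = -833)
j(-69, 16) + P = (-8 + 4*16) - 833 = (-8 + 64) - 833 = 56 - 833 = -777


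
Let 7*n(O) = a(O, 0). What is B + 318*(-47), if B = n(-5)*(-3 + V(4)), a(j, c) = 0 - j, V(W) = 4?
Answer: -104617/7 ≈ -14945.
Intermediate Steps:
a(j, c) = -j
n(O) = -O/7 (n(O) = (-O)/7 = -O/7)
B = 5/7 (B = (-⅐*(-5))*(-3 + 4) = (5/7)*1 = 5/7 ≈ 0.71429)
B + 318*(-47) = 5/7 + 318*(-47) = 5/7 - 14946 = -104617/7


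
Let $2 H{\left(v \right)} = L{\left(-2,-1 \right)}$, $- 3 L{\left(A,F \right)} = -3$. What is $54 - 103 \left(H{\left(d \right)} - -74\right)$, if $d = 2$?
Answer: $- \frac{15239}{2} \approx -7619.5$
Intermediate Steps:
$L{\left(A,F \right)} = 1$ ($L{\left(A,F \right)} = \left(- \frac{1}{3}\right) \left(-3\right) = 1$)
$H{\left(v \right)} = \frac{1}{2}$ ($H{\left(v \right)} = \frac{1}{2} \cdot 1 = \frac{1}{2}$)
$54 - 103 \left(H{\left(d \right)} - -74\right) = 54 - 103 \left(\frac{1}{2} - -74\right) = 54 - 103 \left(\frac{1}{2} + 74\right) = 54 - \frac{15347}{2} = - \frac{15239}{2}$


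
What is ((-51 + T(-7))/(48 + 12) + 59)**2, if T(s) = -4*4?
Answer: 12061729/3600 ≈ 3350.5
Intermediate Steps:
T(s) = -16
((-51 + T(-7))/(48 + 12) + 59)**2 = ((-51 - 16)/(48 + 12) + 59)**2 = (-67/60 + 59)**2 = (3473/60)**2 = 12061729/3600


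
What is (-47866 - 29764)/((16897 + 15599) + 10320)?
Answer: -38815/21408 ≈ -1.8131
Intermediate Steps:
(-47866 - 29764)/((16897 + 15599) + 10320) = -77630/(32496 + 10320) = -77630/42816 = -77630*1/42816 = -38815/21408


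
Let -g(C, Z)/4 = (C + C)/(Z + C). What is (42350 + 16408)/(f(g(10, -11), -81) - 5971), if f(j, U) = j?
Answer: -58758/5891 ≈ -9.9742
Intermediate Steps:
g(C, Z) = -8*C/(C + Z) (g(C, Z) = -4*(C + C)/(Z + C) = -4*2*C/(C + Z) = -8*C/(C + Z))
(42350 + 16408)/(f(g(10, -11), -81) - 5971) = (42350 + 16408)/(-8*10/(10 - 11) - 5971) = 58758/(-8*10/(-1) - 5971) = 58758/(-8*10*(-1) - 5971) = 58758/(80 - 5971) = 58758/(-5891) = 58758*(-1/5891) = -58758/5891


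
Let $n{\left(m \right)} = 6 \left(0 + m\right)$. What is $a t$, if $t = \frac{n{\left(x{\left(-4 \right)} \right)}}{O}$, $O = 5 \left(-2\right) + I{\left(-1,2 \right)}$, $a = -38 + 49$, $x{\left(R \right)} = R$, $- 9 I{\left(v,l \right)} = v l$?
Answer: $27$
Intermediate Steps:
$I{\left(v,l \right)} = - \frac{l v}{9}$ ($I{\left(v,l \right)} = - \frac{v l}{9} = - \frac{l v}{9}$)
$a = 11$
$n{\left(m \right)} = 6 m$
$O = - \frac{88}{9}$ ($O = 5 \left(-2\right) - \frac{2}{9} \left(-1\right) = -10 + \frac{2}{9} = - \frac{88}{9} \approx -9.7778$)
$t = \frac{27}{11}$ ($t = \frac{6 \left(-4\right)}{- \frac{88}{9}} = \left(-24\right) \left(- \frac{9}{88}\right) = \frac{27}{11} \approx 2.4545$)
$a t = 11 \cdot \frac{27}{11} = 27$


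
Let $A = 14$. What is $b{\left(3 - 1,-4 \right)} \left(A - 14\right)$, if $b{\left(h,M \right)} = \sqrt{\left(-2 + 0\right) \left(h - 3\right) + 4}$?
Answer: $0$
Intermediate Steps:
$b{\left(h,M \right)} = \sqrt{10 - 2 h}$ ($b{\left(h,M \right)} = \sqrt{- 2 \left(-3 + h\right) + 4} = \sqrt{\left(6 - 2 h\right) + 4} = \sqrt{10 - 2 h}$)
$b{\left(3 - 1,-4 \right)} \left(A - 14\right) = \sqrt{10 - 2 \left(3 - 1\right)} \left(14 - 14\right) = \sqrt{10 - 4} \cdot 0 = \sqrt{6} \cdot 0 = 0$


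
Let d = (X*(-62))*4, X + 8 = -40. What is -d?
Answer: -11904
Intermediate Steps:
X = -48 (X = -8 - 40 = -48)
d = 11904 (d = -48*(-62)*4 = 2976*4 = 11904)
-d = -1*11904 = -11904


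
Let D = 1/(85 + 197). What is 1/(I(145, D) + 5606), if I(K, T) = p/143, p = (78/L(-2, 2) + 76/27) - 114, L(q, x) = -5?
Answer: 1755/9836974 ≈ 0.00017841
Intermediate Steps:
p = -17116/135 (p = (78/(-5) + 76/27) - 114 = (78*(-⅕) + 76*(1/27)) - 114 = (-78/5 + 76/27) - 114 = -1726/135 - 114 = -17116/135 ≈ -126.79)
D = 1/282 ≈ 0.0035461
I(K, T) = -1556/1755 (I(K, T) = -17116/135/143 = -17116/135*1/143 = -1556/1755)
1/(I(145, D) + 5606) = 1/(-1556/1755 + 5606) = 1/(9836974/1755) = 1755/9836974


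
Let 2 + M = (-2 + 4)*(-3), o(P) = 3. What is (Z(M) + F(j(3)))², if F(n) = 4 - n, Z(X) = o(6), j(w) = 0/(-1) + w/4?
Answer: 625/16 ≈ 39.063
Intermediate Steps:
M = -8 (M = -2 + (-2 + 4)*(-3) = -2 + 2*(-3) = -2 - 6 = -8)
j(w) = w/4 (j(w) = 0*(-1) + w*(¼) = 0 + w/4 = w/4)
Z(X) = 3
(Z(M) + F(j(3)))² = (3 + (4 - 3/4))² = (3 + (4 - 1*¾))² = (3 + (4 - ¾))² = (3 + 13/4)² = (25/4)² = 625/16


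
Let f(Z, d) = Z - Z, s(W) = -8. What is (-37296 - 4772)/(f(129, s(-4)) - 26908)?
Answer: 10517/6727 ≈ 1.5634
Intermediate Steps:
f(Z, d) = 0
(-37296 - 4772)/(f(129, s(-4)) - 26908) = (-37296 - 4772)/(0 - 26908) = -42068/(-26908) = -42068*(-1/26908) = 10517/6727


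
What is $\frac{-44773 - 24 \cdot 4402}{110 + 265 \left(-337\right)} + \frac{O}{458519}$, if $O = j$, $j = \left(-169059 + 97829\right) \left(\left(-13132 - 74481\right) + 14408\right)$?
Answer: $\frac{465166678705749}{40897602205} \approx 11374.0$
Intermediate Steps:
$j = 5214392150$ ($j = - 71230 \left(-87613 + 14408\right) = \left(-71230\right) \left(-73205\right) = 5214392150$)
$O = 5214392150$
$\frac{-44773 - 24 \cdot 4402}{110 + 265 \left(-337\right)} + \frac{O}{458519} = \frac{-44773 - 24 \cdot 4402}{110 + 265 \left(-337\right)} + \frac{5214392150}{458519} = \frac{-44773 - 105648}{110 - 89305} + 5214392150 \cdot \frac{1}{458519} = \frac{-44773 - 105648}{-89195} + \frac{5214392150}{458519} = \left(-150421\right) \left(- \frac{1}{89195}\right) + \frac{5214392150}{458519} = \frac{150421}{89195} + \frac{5214392150}{458519} = \frac{465166678705749}{40897602205}$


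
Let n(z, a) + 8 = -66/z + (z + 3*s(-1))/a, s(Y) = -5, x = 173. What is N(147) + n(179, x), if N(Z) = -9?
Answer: -508501/30967 ≈ -16.421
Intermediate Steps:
n(z, a) = -8 - 66/z + (-15 + z)/a (n(z, a) = -8 + (-66/z + (z + 3*(-5))/a) = -8 + (-66/z + (z - 15)/a) = -8 + (-66/z + (-15 + z)/a) = -8 - 66/z + (-15 + z)/a)
N(147) + n(179, x) = -9 + (-8 - 66/179 - 15/173 + 179/173) = -9 - 229798/30967 = -508501/30967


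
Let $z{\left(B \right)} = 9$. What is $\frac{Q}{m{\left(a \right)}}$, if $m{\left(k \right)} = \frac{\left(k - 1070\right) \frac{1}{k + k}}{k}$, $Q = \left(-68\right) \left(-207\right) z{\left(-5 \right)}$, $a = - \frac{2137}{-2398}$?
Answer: $- \frac{578536563996}{3073903877} \approx -188.21$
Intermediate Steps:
$a = \frac{2137}{2398}$ ($a = \left(-2137\right) \left(- \frac{1}{2398}\right) = \frac{2137}{2398} \approx 0.89116$)
$Q = 126684$ ($Q = \left(-68\right) \left(-207\right) 9 = 14076 \cdot 9 = 126684$)
$m{\left(k \right)} = \frac{-1070 + k}{2 k^{2}}$ ($m{\left(k \right)} = \frac{\left(-1070 + k\right) \frac{1}{2 k}}{k} = \frac{\frac{1}{2} \frac{1}{k} \left(-1070 + k\right)}{k} = \frac{-1070 + k}{2 k^{2}}$)
$\frac{Q}{m{\left(a \right)}} = \frac{126684}{\frac{1}{2} \frac{1}{\frac{4566769}{5750404}} \left(-1070 + \frac{2137}{2398}\right)} = \frac{126684}{\frac{1}{2} \cdot \frac{5750404}{4566769} \left(- \frac{2563723}{2398}\right)} = \frac{126684}{- \frac{3073903877}{4566769}} = 126684 \left(- \frac{4566769}{3073903877}\right) = - \frac{578536563996}{3073903877}$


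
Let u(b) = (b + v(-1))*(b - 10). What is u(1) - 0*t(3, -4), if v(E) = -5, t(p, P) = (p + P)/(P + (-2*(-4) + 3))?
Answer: 36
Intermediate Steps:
t(p, P) = (P + p)/(11 + P) (t(p, P) = (P + p)/(P + (8 + 3)) = (P + p)/(P + 11) = (P + p)/(11 + P))
u(b) = (-10 + b)*(-5 + b) (u(b) = (b - 5)*(b - 10) = (-5 + b)*(-10 + b) = (-10 + b)*(-5 + b))
u(1) - 0*t(3, -4) = (50 + 1**2 - 15*1) - 0*(-4 + 3)/(11 - 4) = (50 + 1 - 15) - 0*-1/7 = 36 - 0*(1/7)*(-1) = 36 - 0*(-1)/7 = 36 - 1*0 = 36 + 0 = 36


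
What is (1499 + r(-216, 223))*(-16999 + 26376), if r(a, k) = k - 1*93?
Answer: 15275133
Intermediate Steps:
r(a, k) = -93 + k (r(a, k) = k - 93 = -93 + k)
(1499 + r(-216, 223))*(-16999 + 26376) = (1499 + (-93 + 223))*(-16999 + 26376) = (1499 + 130)*9377 = 1629*9377 = 15275133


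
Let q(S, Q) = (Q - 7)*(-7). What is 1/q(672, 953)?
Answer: -1/6622 ≈ -0.00015101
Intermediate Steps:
q(S, Q) = 49 - 7*Q (q(S, Q) = (-7 + Q)*(-7) = 49 - 7*Q)
1/q(672, 953) = 1/(49 - 7*953) = 1/(49 - 6671) = 1/(-6622) = -1/6622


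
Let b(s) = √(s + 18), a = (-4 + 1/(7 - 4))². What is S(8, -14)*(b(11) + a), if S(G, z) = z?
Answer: -1694/9 - 14*√29 ≈ -263.61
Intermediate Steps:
a = 121/9 (a = (-4 + 1/3)² = (-4 + ⅓)² = (-11/3)² = 121/9 ≈ 13.444)
b(s) = √(18 + s)
S(8, -14)*(b(11) + a) = -14*(√(18 + 11) + 121/9) = -14*(√29 + 121/9) = -14*(121/9 + √29) = -1694/9 - 14*√29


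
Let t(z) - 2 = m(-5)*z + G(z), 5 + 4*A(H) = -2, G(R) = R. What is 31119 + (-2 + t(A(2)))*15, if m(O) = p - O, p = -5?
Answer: 124371/4 ≈ 31093.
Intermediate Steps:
A(H) = -7/4 (A(H) = -5/4 + (1/4)*(-2) = -5/4 - 1/2 = -7/4)
m(O) = -5 - O
t(z) = 2 + z (t(z) = 2 + ((-5 - 1*(-5))*z + z) = 2 + ((-5 + 5)*z + z) = 2 + (0*z + z) = 2 + (0 + z) = 2 + z)
31119 + (-2 + t(A(2)))*15 = 31119 + (-2 + (2 - 7/4))*15 = 31119 + (-2 + 1/4)*15 = 31119 - 7/4*15 = 31119 - 105/4 = 124371/4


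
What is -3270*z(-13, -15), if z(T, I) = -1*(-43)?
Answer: -140610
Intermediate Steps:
z(T, I) = 43
-3270*z(-13, -15) = -3270*43 = -140610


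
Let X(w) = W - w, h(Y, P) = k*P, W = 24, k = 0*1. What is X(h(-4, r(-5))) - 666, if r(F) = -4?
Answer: -642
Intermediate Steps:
k = 0
h(Y, P) = 0 (h(Y, P) = 0*P = 0)
X(w) = 24 - w
X(h(-4, r(-5))) - 666 = (24 - 1*0) - 666 = (24 + 0) - 666 = 24 - 666 = -642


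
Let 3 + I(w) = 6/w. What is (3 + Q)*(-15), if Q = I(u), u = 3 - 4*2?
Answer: 18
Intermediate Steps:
u = -5 (u = 3 - 8 = -5)
I(w) = -3 + 6/w
Q = -21/5 (Q = -3 + 6/(-5) = -3 + 6*(-1/5) = -3 - 6/5 = -21/5 ≈ -4.2000)
(3 + Q)*(-15) = (3 - 21/5)*(-15) = -6/5*(-15) = 18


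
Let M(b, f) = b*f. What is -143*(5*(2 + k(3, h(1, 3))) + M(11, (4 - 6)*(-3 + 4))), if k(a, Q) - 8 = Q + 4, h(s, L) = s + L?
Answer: -9724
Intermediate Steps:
h(s, L) = L + s
k(a, Q) = 12 + Q (k(a, Q) = 8 + (Q + 4) = 8 + (4 + Q) = 12 + Q)
-143*(5*(2 + k(3, h(1, 3))) + M(11, (4 - 6)*(-3 + 4))) = -143*(5*(2 + (12 + (3 + 1))) + 11*((4 - 6)*(-3 + 4))) = -143*(5*(2 + (12 + 4)) + 11*(-2*1)) = -143*(5*(2 + 16) + 11*(-2)) = -143*(5*18 - 22) = -143*(90 - 22) = -143*68 = -9724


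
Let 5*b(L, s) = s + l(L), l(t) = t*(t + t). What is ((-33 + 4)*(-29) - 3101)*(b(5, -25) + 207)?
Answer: -479120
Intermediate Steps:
l(t) = 2*t² (l(t) = t*(2*t) = 2*t²)
b(L, s) = s/5 + 2*L²/5 (b(L, s) = (s + 2*L²)/5 = s/5 + 2*L²/5)
((-33 + 4)*(-29) - 3101)*(b(5, -25) + 207) = ((-33 + 4)*(-29) - 3101)*(((⅕)*(-25) + (⅖)*5²) + 207) = (-29*(-29) - 3101)*((-5 + (⅖)*25) + 207) = (841 - 3101)*((-5 + 10) + 207) = -2260*(5 + 207) = -2260*212 = -479120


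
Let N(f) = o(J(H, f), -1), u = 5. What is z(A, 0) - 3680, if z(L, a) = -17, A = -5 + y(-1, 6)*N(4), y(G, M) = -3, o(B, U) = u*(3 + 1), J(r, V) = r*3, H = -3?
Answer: -3697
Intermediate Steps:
J(r, V) = 3*r
o(B, U) = 20 (o(B, U) = 5*(3 + 1) = 5*4 = 20)
N(f) = 20
A = -65 (A = -5 - 3*20 = -5 - 60 = -65)
z(A, 0) - 3680 = -17 - 3680 = -3697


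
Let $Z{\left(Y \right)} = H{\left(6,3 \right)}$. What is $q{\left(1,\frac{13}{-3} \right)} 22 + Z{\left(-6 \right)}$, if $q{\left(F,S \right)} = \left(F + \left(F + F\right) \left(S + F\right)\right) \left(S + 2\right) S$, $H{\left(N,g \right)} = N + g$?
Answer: $- \frac{33791}{27} \approx -1251.5$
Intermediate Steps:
$Z{\left(Y \right)} = 9$ ($Z{\left(Y \right)} = 6 + 3 = 9$)
$q{\left(F,S \right)} = S \left(2 + S\right) \left(F + 2 F \left(F + S\right)\right)$ ($q{\left(F,S \right)} = \left(F + 2 F \left(F + S\right)\right) \left(2 + S\right) S = \left(2 + S\right) \left(F + 2 F \left(F + S\right)\right) S = S \left(2 + S\right) \left(F + 2 F \left(F + S\right)\right)$)
$q{\left(1,\frac{13}{-3} \right)} 22 + Z{\left(-6 \right)} = 1 \frac{13}{-3} \left(2 + 2 \left(\frac{13}{-3}\right)^{2} + 4 \cdot 1 + 5 \frac{13}{-3} + 2 \cdot 1 \frac{13}{-3}\right) 22 + 9 = 1 \cdot 13 \left(- \frac{1}{3}\right) \left(2 + 2 \left(13 \left(- \frac{1}{3}\right)\right)^{2} + 4 + 5 \cdot 13 \left(- \frac{1}{3}\right) + 2 \cdot 1 \cdot 13 \left(- \frac{1}{3}\right)\right) 22 + 9 = 1 \left(- \frac{13}{3}\right) \left(2 + 2 \left(- \frac{13}{3}\right)^{2} + 4 + 5 \left(- \frac{13}{3}\right) + 2 \cdot 1 \left(- \frac{13}{3}\right)\right) 22 + 9 = 1 \left(- \frac{13}{3}\right) \left(2 + 2 \cdot \frac{169}{9} + 4 - \frac{65}{3} - \frac{26}{3}\right) 22 + 9 = 1 \left(- \frac{13}{3}\right) \left(2 + \frac{338}{9} + 4 - \frac{65}{3} - \frac{26}{3}\right) 22 + 9 = 1 \left(- \frac{13}{3}\right) \frac{119}{9} \cdot 22 + 9 = \left(- \frac{1547}{27}\right) 22 + 9 = - \frac{34034}{27} + 9 = - \frac{33791}{27}$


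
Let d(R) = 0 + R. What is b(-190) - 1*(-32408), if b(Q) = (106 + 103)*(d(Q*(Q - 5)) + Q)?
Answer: 7736148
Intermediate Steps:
d(R) = R
b(Q) = 209*Q + 209*Q*(-5 + Q) (b(Q) = (106 + 103)*(Q*(Q - 5) + Q) = 209*(Q*(-5 + Q) + Q) = 209*(Q + Q*(-5 + Q)) = 209*Q + 209*Q*(-5 + Q))
b(-190) - 1*(-32408) = 209*(-190)*(-4 - 190) - 1*(-32408) = 209*(-190)*(-194) + 32408 = 7703740 + 32408 = 7736148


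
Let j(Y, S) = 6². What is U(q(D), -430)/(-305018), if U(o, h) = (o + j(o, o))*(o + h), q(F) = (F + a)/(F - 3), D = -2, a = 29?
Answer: 47583/1089350 ≈ 0.043680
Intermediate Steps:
j(Y, S) = 36
q(F) = (29 + F)/(-3 + F) (q(F) = (F + 29)/(F - 3) = (29 + F)/(-3 + F))
U(o, h) = (36 + o)*(h + o) (U(o, h) = (o + 36)*(o + h) = (36 + o)*(h + o))
U(q(D), -430)/(-305018) = (((29 - 2)/(-3 - 2))² + 36*(-430) + 36*((29 - 2)/(-3 - 2)) - 430*(29 - 2)/(-3 - 2))/(-305018) = ((27/(-5))² - 15480 + 36*(27/(-5)) - 430*27/(-5))*(-1/305018) = ((-⅕*27)² - 15480 + 36*(-⅕*27) - (-86)*27)*(-1/305018) = ((-27/5)² - 15480 + 36*(-27/5) - 430*(-27/5))*(-1/305018) = (729/25 - 15480 - 972/5 + 2322)*(-1/305018) = -333081/25*(-1/305018) = 47583/1089350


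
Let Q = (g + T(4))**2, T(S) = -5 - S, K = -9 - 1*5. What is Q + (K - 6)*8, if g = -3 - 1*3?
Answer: 65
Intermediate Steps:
K = -14 (K = -9 - 5 = -14)
g = -6 (g = -3 - 3 = -6)
Q = 225 (Q = (-6 + (-5 - 1*4))**2 = (-6 + (-5 - 4))**2 = (-6 - 9)**2 = (-15)**2 = 225)
Q + (K - 6)*8 = 225 + (-14 - 6)*8 = 225 - 20*8 = 225 - 160 = 65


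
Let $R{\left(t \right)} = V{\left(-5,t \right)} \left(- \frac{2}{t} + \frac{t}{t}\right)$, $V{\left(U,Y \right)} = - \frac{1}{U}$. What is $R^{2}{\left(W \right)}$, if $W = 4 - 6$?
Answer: $\frac{4}{25} \approx 0.16$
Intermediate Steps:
$W = -2$
$R{\left(t \right)} = \frac{1}{5} - \frac{2}{5 t}$ ($R{\left(t \right)} = - \frac{1}{-5} \left(- \frac{2}{t} + \frac{t}{t}\right) = \left(-1\right) \left(- \frac{1}{5}\right) \left(- \frac{2}{t} + 1\right) = \frac{1 - \frac{2}{t}}{5} = \frac{1}{5} - \frac{2}{5 t}$)
$R^{2}{\left(W \right)} = \left(\frac{-2 - 2}{5 \left(-2\right)}\right)^{2} = \left(\frac{1}{5} \left(- \frac{1}{2}\right) \left(-4\right)\right)^{2} = \left(\frac{2}{5}\right)^{2} = \frac{4}{25}$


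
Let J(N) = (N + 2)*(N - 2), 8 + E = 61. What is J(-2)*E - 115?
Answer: -115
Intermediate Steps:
E = 53 (E = -8 + 61 = 53)
J(N) = (-2 + N)*(2 + N) (J(N) = (2 + N)*(-2 + N) = (-2 + N)*(2 + N))
J(-2)*E - 115 = (-4 + (-2)**2)*53 - 115 = (-4 + 4)*53 - 115 = 0*53 - 115 = 0 - 115 = -115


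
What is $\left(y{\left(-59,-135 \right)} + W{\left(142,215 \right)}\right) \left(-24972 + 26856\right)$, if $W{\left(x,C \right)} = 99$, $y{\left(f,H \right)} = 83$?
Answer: $342888$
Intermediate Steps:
$\left(y{\left(-59,-135 \right)} + W{\left(142,215 \right)}\right) \left(-24972 + 26856\right) = \left(83 + 99\right) \left(-24972 + 26856\right) = 182 \cdot 1884 = 342888$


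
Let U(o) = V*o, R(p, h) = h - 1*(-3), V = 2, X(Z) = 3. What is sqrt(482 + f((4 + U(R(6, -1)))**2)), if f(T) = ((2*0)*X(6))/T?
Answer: sqrt(482) ≈ 21.954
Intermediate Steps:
R(p, h) = 3 + h (R(p, h) = h + 3 = 3 + h)
U(o) = 2*o
f(T) = 0 (f(T) = ((2*0)*3)/T = (0*3)/T = 0/T = 0)
sqrt(482 + f((4 + U(R(6, -1)))**2)) = sqrt(482 + 0) = sqrt(482)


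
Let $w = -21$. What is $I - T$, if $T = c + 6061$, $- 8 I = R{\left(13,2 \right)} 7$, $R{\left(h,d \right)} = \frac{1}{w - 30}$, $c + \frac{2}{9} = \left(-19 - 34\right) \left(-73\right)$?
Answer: $- \frac{12154027}{1224} \approx -9929.8$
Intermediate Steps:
$c = \frac{34819}{9}$ ($c = - \frac{2}{9} + \left(-19 - 34\right) \left(-73\right) = - \frac{2}{9} - -3869 = - \frac{2}{9} + 3869 = \frac{34819}{9} \approx 3868.8$)
$R{\left(h,d \right)} = - \frac{1}{51}$ ($R{\left(h,d \right)} = \frac{1}{-21 - 30} = \frac{1}{-51} = - \frac{1}{51}$)
$I = \frac{7}{408}$ ($I = - \frac{\left(- \frac{1}{51}\right) 7}{8} = \left(- \frac{1}{8}\right) \left(- \frac{7}{51}\right) = \frac{7}{408} \approx 0.017157$)
$T = \frac{89368}{9}$ ($T = \frac{34819}{9} + 6061 = \frac{89368}{9} \approx 9929.8$)
$I - T = \frac{7}{408} - \frac{89368}{9} = - \frac{12154027}{1224}$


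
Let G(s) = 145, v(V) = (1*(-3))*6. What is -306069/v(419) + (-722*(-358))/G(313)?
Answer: 16344191/870 ≈ 18786.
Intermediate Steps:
v(V) = -18 (v(V) = -3*6 = -18)
-306069/v(419) + (-722*(-358))/G(313) = -306069/(-18) - 722*(-358)/145 = -306069*(-1/18) + 258476*(1/145) = 102023/6 + 258476/145 = 16344191/870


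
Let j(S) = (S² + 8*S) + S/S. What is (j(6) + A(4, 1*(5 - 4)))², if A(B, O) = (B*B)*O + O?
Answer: 10404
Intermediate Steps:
j(S) = 1 + S² + 8*S (j(S) = (S² + 8*S) + 1 = 1 + S² + 8*S)
A(B, O) = O + O*B² (A(B, O) = B²*O + O = O*B² + O = O + O*B²)
(j(6) + A(4, 1*(5 - 4)))² = ((1 + 6² + 8*6) + (1*(5 - 4))*(1 + 4²))² = ((1 + 36 + 48) + (1*1)*(1 + 16))² = (85 + 1*17)² = (85 + 17)² = 102² = 10404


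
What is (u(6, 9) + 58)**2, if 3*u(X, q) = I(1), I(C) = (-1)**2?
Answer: 30625/9 ≈ 3402.8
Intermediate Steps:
I(C) = 1
u(X, q) = 1/3 (u(X, q) = (1/3)*1 = 1/3)
(u(6, 9) + 58)**2 = (1/3 + 58)**2 = (175/3)**2 = 30625/9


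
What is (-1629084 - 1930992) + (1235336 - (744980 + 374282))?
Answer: -3444002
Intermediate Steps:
(-1629084 - 1930992) + (1235336 - (744980 + 374282)) = -3560076 + (1235336 - 1*1119262) = -3560076 + (1235336 - 1119262) = -3560076 + 116074 = -3444002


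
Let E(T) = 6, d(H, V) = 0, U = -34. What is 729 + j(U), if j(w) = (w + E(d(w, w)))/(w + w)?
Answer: 12400/17 ≈ 729.41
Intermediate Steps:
j(w) = (6 + w)/(2*w) (j(w) = (w + 6)/(w + w) = (6 + w)/((2*w)) = (6 + w)*(1/(2*w)) = (6 + w)/(2*w))
729 + j(U) = 729 + (½)*(6 - 34)/(-34) = 729 + (½)*(-1/34)*(-28) = 729 + 7/17 = 12400/17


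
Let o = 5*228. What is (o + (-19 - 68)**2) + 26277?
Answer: 34986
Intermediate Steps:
o = 1140
(o + (-19 - 68)**2) + 26277 = (1140 + (-19 - 68)**2) + 26277 = (1140 + (-87)**2) + 26277 = (1140 + 7569) + 26277 = 8709 + 26277 = 34986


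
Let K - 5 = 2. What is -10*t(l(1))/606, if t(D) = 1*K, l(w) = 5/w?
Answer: -35/303 ≈ -0.11551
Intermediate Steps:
K = 7 (K = 5 + 2 = 7)
t(D) = 7 (t(D) = 1*7 = 7)
-10*t(l(1))/606 = -10*7/606 = -70*1/606 = -35/303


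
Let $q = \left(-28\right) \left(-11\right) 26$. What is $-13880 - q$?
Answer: $-21888$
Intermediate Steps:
$q = 8008$ ($q = 308 \cdot 26 = 8008$)
$-13880 - q = -13880 - 8008 = -21888$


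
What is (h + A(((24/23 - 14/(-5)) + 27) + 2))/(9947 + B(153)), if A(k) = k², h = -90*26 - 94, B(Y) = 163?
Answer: -17923921/133704750 ≈ -0.13406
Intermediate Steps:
h = -2434 (h = -2340 - 94 = -2434)
(h + A(((24/23 - 14/(-5)) + 27) + 2))/(9947 + B(153)) = (-2434 + (((24/23 - 14/(-5)) + 27) + 2)²)/(9947 + 163) = (-2434 + (((24*(1/23) - 14*(-⅕)) + 27) + 2)²)/10110 = (-2434 + (((24/23 + 14/5) + 27) + 2)²)*(1/10110) = (-2434 + ((442/115 + 27) + 2)²)*(1/10110) = (-2434 + (3547/115 + 2)²)*(1/10110) = (-2434 + (3777/115)²)*(1/10110) = (-2434 + 14265729/13225)*(1/10110) = -17923921/13225*1/10110 = -17923921/133704750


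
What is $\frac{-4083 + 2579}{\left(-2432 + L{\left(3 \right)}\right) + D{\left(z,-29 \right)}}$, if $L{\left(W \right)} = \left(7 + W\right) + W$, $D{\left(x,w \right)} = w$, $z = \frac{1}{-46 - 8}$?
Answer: $\frac{94}{153} \approx 0.61438$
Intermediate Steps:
$z = - \frac{1}{54}$ ($z = \frac{1}{-54} = - \frac{1}{54} \approx -0.018519$)
$L{\left(W \right)} = 7 + 2 W$
$\frac{-4083 + 2579}{\left(-2432 + L{\left(3 \right)}\right) + D{\left(z,-29 \right)}} = \frac{-4083 + 2579}{\left(-2432 + \left(7 + 2 \cdot 3\right)\right) - 29} = - \frac{1504}{\left(-2432 + \left(7 + 6\right)\right) - 29} = - \frac{1504}{\left(-2432 + 13\right) - 29} = - \frac{1504}{-2419 - 29} = - \frac{1504}{-2448} = \left(-1504\right) \left(- \frac{1}{2448}\right) = \frac{94}{153}$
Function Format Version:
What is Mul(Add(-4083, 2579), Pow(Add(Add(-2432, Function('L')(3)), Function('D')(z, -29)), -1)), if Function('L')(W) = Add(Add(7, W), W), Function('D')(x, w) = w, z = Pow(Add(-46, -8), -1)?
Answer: Rational(94, 153) ≈ 0.61438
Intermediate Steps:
z = Rational(-1, 54) (z = Pow(-54, -1) = Rational(-1, 54) ≈ -0.018519)
Function('L')(W) = Add(7, Mul(2, W))
Mul(Add(-4083, 2579), Pow(Add(Add(-2432, Function('L')(3)), Function('D')(z, -29)), -1)) = Mul(Add(-4083, 2579), Pow(Add(Add(-2432, Add(7, Mul(2, 3))), -29), -1)) = Mul(-1504, Pow(Add(Add(-2432, Add(7, 6)), -29), -1)) = Mul(-1504, Pow(Add(Add(-2432, 13), -29), -1)) = Mul(-1504, Pow(Add(-2419, -29), -1)) = Mul(-1504, Pow(-2448, -1)) = Mul(-1504, Rational(-1, 2448)) = Rational(94, 153)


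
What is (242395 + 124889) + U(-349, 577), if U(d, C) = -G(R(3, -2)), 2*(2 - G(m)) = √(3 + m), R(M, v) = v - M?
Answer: 367282 + I*√2/2 ≈ 3.6728e+5 + 0.70711*I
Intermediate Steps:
G(m) = 2 - √(3 + m)/2
U(d, C) = -2 + I*√2/2 (U(d, C) = -(2 - √(3 + (-2 - 1*3))/2) = -(2 - √(3 + (-2 - 3))/2) = -(2 - √(3 - 5)/2) = -(2 - I*√2/2) = -2 + I*√2/2)
(242395 + 124889) + U(-349, 577) = (242395 + 124889) + (-2 + I*√2/2) = 367284 + (-2 + I*√2/2) = 367282 + I*√2/2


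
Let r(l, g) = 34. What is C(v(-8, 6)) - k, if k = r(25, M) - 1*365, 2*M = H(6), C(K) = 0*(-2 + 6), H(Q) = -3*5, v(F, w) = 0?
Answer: 331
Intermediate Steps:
H(Q) = -15
C(K) = 0 (C(K) = 0*4 = 0)
M = -15/2 (M = (1/2)*(-15) = -15/2 ≈ -7.5000)
k = -331 (k = 34 - 1*365 = 34 - 365 = -331)
C(v(-8, 6)) - k = 0 - 1*(-331) = 0 + 331 = 331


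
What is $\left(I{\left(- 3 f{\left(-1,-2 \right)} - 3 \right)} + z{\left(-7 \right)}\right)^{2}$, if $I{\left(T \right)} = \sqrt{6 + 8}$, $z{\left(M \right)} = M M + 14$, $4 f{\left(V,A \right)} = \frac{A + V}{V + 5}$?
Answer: $\left(63 + \sqrt{14}\right)^{2} \approx 4454.4$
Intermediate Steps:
$f{\left(V,A \right)} = \frac{A + V}{4 \left(5 + V\right)}$ ($f{\left(V,A \right)} = \frac{\left(A + V\right) \frac{1}{V + 5}}{4} = \frac{\left(A + V\right) \frac{1}{5 + V}}{4} = \frac{\frac{1}{5 + V} \left(A + V\right)}{4} = \frac{A + V}{4 \left(5 + V\right)}$)
$z{\left(M \right)} = 14 + M^{2}$ ($z{\left(M \right)} = M^{2} + 14 = 14 + M^{2}$)
$I{\left(T \right)} = \sqrt{14}$
$\left(I{\left(- 3 f{\left(-1,-2 \right)} - 3 \right)} + z{\left(-7 \right)}\right)^{2} = \left(\sqrt{14} + \left(14 + \left(-7\right)^{2}\right)\right)^{2} = \left(\sqrt{14} + \left(14 + 49\right)\right)^{2} = \left(\sqrt{14} + 63\right)^{2} = \left(63 + \sqrt{14}\right)^{2}$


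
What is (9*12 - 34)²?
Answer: 5476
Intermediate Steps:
(9*12 - 34)² = (108 - 34)² = 74² = 5476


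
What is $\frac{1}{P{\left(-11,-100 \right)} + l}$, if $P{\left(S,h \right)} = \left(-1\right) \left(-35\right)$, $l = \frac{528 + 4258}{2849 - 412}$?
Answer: $\frac{2437}{90081} \approx 0.027053$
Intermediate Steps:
$l = \frac{4786}{2437} \approx 1.9639$
$P{\left(S,h \right)} = 35$
$\frac{1}{P{\left(-11,-100 \right)} + l} = \frac{1}{35 + \frac{4786}{2437}} = \frac{1}{\frac{90081}{2437}} = \frac{2437}{90081}$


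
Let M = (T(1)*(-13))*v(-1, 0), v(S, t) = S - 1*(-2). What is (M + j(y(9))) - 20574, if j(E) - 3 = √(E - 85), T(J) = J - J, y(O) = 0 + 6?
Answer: -20571 + I*√79 ≈ -20571.0 + 8.8882*I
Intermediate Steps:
y(O) = 6
T(J) = 0
v(S, t) = 2 + S (v(S, t) = S + 2 = 2 + S)
j(E) = 3 + √(-85 + E) (j(E) = 3 + √(E - 85) = 3 + √(-85 + E))
M = 0 (M = (0*(-13))*(2 - 1) = 0*1 = 0)
(M + j(y(9))) - 20574 = (0 + (3 + √(-85 + 6))) - 20574 = (0 + (3 + √(-79))) - 20574 = (0 + (3 + I*√79)) - 20574 = (3 + I*√79) - 20574 = -20571 + I*√79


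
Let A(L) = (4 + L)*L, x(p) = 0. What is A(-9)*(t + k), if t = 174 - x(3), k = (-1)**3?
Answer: 7785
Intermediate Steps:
A(L) = L*(4 + L)
k = -1
t = 174 (t = 174 - 1*0 = 174 + 0 = 174)
A(-9)*(t + k) = (-9*(4 - 9))*(174 - 1) = -9*(-5)*173 = 45*173 = 7785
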